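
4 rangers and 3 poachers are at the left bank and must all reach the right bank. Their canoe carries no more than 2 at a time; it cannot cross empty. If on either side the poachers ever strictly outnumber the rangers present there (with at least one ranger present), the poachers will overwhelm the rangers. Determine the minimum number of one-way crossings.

11

Counting alone: each trip to the right bank takes at most 2 across and each return brings at least 1 back, so after t trips out (and t−1 returns) at most 2t − (t−1) of the 7 are across; that first reaches 7 at t = 6, so at least 11 crossings are needed.
The plan below uses exactly 11 crossings, so it is optimal:
1. 2 poachers → the right bank.  (the left bank: 4R 1P; the right bank: 0R 2P)
2. 1 poacher ← the left bank.  (the left bank: 4R 2P; the right bank: 0R 1P)
3. 2 poachers → the right bank.  (the left bank: 4R 0P; the right bank: 0R 3P)
4. 1 poacher ← the left bank.  (the left bank: 4R 1P; the right bank: 0R 2P)
5. 2 rangers → the right bank.  (the left bank: 2R 1P; the right bank: 2R 2P)
6. 1 poacher ← the left bank.  (the left bank: 2R 2P; the right bank: 2R 1P)
7. 1 ranger and 1 poacher → the right bank.  (the left bank: 1R 1P; the right bank: 3R 2P)
8. 1 ranger ← the left bank.  (the left bank: 2R 1P; the right bank: 2R 2P)
9. 1 ranger and 1 poacher → the right bank.  (the left bank: 1R 0P; the right bank: 3R 3P)
10. 1 poacher ← the left bank.  (the left bank: 1R 1P; the right bank: 3R 2P)
11. 1 ranger and 1 poacher → the right bank.  (the left bank: 0R 0P; the right bank: 4R 3P)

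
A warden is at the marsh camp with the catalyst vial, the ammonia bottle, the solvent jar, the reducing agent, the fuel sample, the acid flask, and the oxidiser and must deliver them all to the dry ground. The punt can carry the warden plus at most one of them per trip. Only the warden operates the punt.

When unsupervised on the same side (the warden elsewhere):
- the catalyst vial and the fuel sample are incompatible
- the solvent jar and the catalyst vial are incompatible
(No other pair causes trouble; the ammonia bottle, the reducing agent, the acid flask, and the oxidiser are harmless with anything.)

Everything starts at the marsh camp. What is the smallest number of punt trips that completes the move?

15

Counting alone: the warden can take at most 1 across per trip to the dry ground, so moving all 7 needs at least 7 loaded trips out, with a return between consecutive ones — at least 13 crossings.
The safety rule pushes this higher. Following every safe sequence of crossings, the most of the 7 that can be at the dry ground as the punt arrives there on crossing 13 is 6 — never all 7.
So no plan with fewer than 15 crossings exists, and this one achieves 15:
1. Warden goes to the dry ground with the catalyst vial.
2. Warden goes back to the marsh camp alone.
3. Warden goes to the dry ground with the ammonia bottle.
4. Warden goes back to the marsh camp alone.
5. Warden goes to the dry ground with the solvent jar.
6. Warden goes back to the marsh camp with the catalyst vial.
7. Warden goes to the dry ground with the fuel sample.
8. Warden goes back to the marsh camp alone.
9. Warden goes to the dry ground with the reducing agent.
10. Warden goes back to the marsh camp alone.
11. Warden goes to the dry ground with the acid flask.
12. Warden goes back to the marsh camp alone.
13. Warden goes to the dry ground with the oxidiser.
14. Warden goes back to the marsh camp alone.
15. Warden goes to the dry ground with the catalyst vial.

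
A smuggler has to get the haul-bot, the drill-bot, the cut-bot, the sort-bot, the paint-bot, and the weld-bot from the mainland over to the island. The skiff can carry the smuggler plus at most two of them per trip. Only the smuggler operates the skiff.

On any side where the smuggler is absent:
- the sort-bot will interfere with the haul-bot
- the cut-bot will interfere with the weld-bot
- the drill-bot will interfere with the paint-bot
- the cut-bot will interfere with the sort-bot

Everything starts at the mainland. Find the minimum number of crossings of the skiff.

Whatever the first load, the items left behind include a forbidden pair without the smuggler. No opening move is safe, so no plan exists.

impossible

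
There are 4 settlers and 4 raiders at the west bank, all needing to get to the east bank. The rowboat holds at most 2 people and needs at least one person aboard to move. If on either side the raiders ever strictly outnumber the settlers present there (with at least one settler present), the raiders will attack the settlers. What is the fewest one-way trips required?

Following every safe sequence of crossings from the start, the most of the 8 that can be at the east bank as the rowboat arrives there on crossings 1, 3, 5 is 2, 3, 4 respectively; the best ever achieved is 4 of 8.
From crossing 7 on, no configuration arises that was not already reachable earlier: only 11 distinct safe configurations (who is on which side, and where the rowboat is) can ever be reached, none of them has everyone across, and every continuation just revisits them. They are: 0 settlers + 0 raiders across (rowboat back at the start); 0 settlers + 1 raider across (rowboat there); 0 settlers + 1 raider across (rowboat back at the start); 0 settlers + 2 raiders across (rowboat there); 0 settlers + 2 raiders across (rowboat back at the start); 0 settlers + 3 raiders across (rowboat there); 0 settlers + 3 raiders across (rowboat back at the start); 0 settlers + 4 raiders across (rowboat there); 1 settler + 1 raider across (rowboat there); 1 settler + 1 raider across (rowboat back at the start); 2 settlers + 2 raiders across (rowboat there). So no valid plan exists.

impossible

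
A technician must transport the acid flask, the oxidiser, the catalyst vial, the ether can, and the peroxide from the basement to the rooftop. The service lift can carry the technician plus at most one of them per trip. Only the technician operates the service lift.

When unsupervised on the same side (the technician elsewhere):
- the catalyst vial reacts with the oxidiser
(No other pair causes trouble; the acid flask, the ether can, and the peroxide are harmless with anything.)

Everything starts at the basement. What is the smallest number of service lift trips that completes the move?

9

Counting alone: the technician can take at most 1 across per trip to the rooftop, so moving all 5 needs at least 5 loaded trips out, with a return between consecutive ones — at least 9 crossings.
The plan below uses exactly 9 crossings, so it is optimal:
1. Technician goes to the rooftop with the oxidiser.  [the basement: the acid flask, the catalyst vial, the ether can, the peroxide | the rooftop: the oxidiser]
2. Technician goes back to the basement alone.  [the basement: the acid flask, the catalyst vial, the ether can, the peroxide | the rooftop: the oxidiser]
3. Technician goes to the rooftop with the acid flask.  [the basement: the catalyst vial, the ether can, the peroxide | the rooftop: the acid flask, the oxidiser]
4. Technician goes back to the basement alone.  [the basement: the catalyst vial, the ether can, the peroxide | the rooftop: the acid flask, the oxidiser]
5. Technician goes to the rooftop with the ether can.  [the basement: the catalyst vial, the peroxide | the rooftop: the acid flask, the ether can, the oxidiser]
6. Technician goes back to the basement alone.  [the basement: the catalyst vial, the peroxide | the rooftop: the acid flask, the ether can, the oxidiser]
7. Technician goes to the rooftop with the peroxide.  [the basement: the catalyst vial | the rooftop: the acid flask, the ether can, the oxidiser, the peroxide]
8. Technician goes back to the basement alone.  [the basement: the catalyst vial | the rooftop: the acid flask, the ether can, the oxidiser, the peroxide]
9. Technician goes to the rooftop with the catalyst vial.  [the basement: — | the rooftop: the acid flask, the catalyst vial, the ether can, the oxidiser, the peroxide]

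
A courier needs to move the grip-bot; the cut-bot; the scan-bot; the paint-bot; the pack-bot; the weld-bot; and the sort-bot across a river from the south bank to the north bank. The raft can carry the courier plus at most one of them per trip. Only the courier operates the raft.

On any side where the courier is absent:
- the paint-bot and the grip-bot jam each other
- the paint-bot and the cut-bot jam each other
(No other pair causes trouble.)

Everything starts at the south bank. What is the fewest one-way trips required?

15

Counting alone: the courier can take at most 1 across per trip to the north bank, so moving all 7 needs at least 7 loaded trips out, with a return between consecutive ones — at least 13 crossings.
The safety rule pushes this higher. Following every safe sequence of crossings, the most of the 7 that can be at the north bank as the raft arrives there on crossing 13 is 6 — never all 7.
So no plan with fewer than 15 crossings exists, and this one achieves 15:
1. Courier goes to the north bank with the paint-bot.  [the south bank: the cut-bot, the grip-bot, the pack-bot, the scan-bot, the sort-bot, the weld-bot | the north bank: the paint-bot]
2. Courier goes back to the south bank alone.  [the south bank: the cut-bot, the grip-bot, the pack-bot, the scan-bot, the sort-bot, the weld-bot | the north bank: the paint-bot]
3. Courier goes to the north bank with the grip-bot.  [the south bank: the cut-bot, the pack-bot, the scan-bot, the sort-bot, the weld-bot | the north bank: the grip-bot, the paint-bot]
4. Courier goes back to the south bank with the paint-bot.  [the south bank: the cut-bot, the pack-bot, the paint-bot, the scan-bot, the sort-bot, the weld-bot | the north bank: the grip-bot]
5. Courier goes to the north bank with the cut-bot.  [the south bank: the pack-bot, the paint-bot, the scan-bot, the sort-bot, the weld-bot | the north bank: the cut-bot, the grip-bot]
6. Courier goes back to the south bank alone.  [the south bank: the pack-bot, the paint-bot, the scan-bot, the sort-bot, the weld-bot | the north bank: the cut-bot, the grip-bot]
7. Courier goes to the north bank with the scan-bot.  [the south bank: the pack-bot, the paint-bot, the sort-bot, the weld-bot | the north bank: the cut-bot, the grip-bot, the scan-bot]
8. Courier goes back to the south bank alone.  [the south bank: the pack-bot, the paint-bot, the sort-bot, the weld-bot | the north bank: the cut-bot, the grip-bot, the scan-bot]
9. Courier goes to the north bank with the pack-bot.  [the south bank: the paint-bot, the sort-bot, the weld-bot | the north bank: the cut-bot, the grip-bot, the pack-bot, the scan-bot]
10. Courier goes back to the south bank alone.  [the south bank: the paint-bot, the sort-bot, the weld-bot | the north bank: the cut-bot, the grip-bot, the pack-bot, the scan-bot]
11. Courier goes to the north bank with the weld-bot.  [the south bank: the paint-bot, the sort-bot | the north bank: the cut-bot, the grip-bot, the pack-bot, the scan-bot, the weld-bot]
12. Courier goes back to the south bank alone.  [the south bank: the paint-bot, the sort-bot | the north bank: the cut-bot, the grip-bot, the pack-bot, the scan-bot, the weld-bot]
13. Courier goes to the north bank with the sort-bot.  [the south bank: the paint-bot | the north bank: the cut-bot, the grip-bot, the pack-bot, the scan-bot, the sort-bot, the weld-bot]
14. Courier goes back to the south bank alone.  [the south bank: the paint-bot | the north bank: the cut-bot, the grip-bot, the pack-bot, the scan-bot, the sort-bot, the weld-bot]
15. Courier goes to the north bank with the paint-bot.  [the south bank: — | the north bank: the cut-bot, the grip-bot, the pack-bot, the paint-bot, the scan-bot, the sort-bot, the weld-bot]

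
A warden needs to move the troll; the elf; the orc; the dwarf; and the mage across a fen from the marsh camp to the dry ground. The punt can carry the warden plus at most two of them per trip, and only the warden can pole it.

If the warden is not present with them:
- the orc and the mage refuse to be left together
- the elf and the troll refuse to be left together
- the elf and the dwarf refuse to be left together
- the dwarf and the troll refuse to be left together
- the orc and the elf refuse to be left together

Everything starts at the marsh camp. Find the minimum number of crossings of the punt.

impossible

Whatever the first load, the items left behind include a forbidden pair without the warden. No opening move is safe, so no plan exists.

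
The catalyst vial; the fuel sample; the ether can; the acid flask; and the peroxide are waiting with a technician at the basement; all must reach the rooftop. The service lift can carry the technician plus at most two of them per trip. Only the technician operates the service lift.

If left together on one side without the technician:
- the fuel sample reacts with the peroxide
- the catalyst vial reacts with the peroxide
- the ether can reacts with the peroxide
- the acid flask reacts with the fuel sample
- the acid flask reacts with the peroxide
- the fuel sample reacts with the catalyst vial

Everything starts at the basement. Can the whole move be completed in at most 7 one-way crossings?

Yes

Yes — this plan uses 7 crossings (≤ 7):
1. Technician goes to the rooftop with the fuel sample and the peroxide.
2. Technician goes back to the basement with the fuel sample.
3. Technician goes to the rooftop with the acid flask and the catalyst vial.
4. Technician goes back to the basement with the peroxide.
5. Technician goes to the rooftop with the ether can and the fuel sample.
6. Technician goes back to the basement with the fuel sample.
7. Technician goes to the rooftop with the fuel sample and the peroxide.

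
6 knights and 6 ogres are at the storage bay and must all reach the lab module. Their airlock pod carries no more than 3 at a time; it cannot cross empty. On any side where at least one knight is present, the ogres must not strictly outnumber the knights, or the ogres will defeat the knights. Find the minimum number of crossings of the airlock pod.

impossible

Following every safe sequence of crossings from the start, the most of the 12 that can be at the lab module as the airlock pod arrives there on crossings 1, 3, 5 is 3, 5, 6 respectively; the best ever achieved is 6 of 12.
From crossing 7 on, no configuration arises that was not already reachable earlier: only 17 distinct safe configurations (who is on which side, and where the airlock pod is) can ever be reached, none of them has everyone across, and every continuation just revisits them. They are: 0 knights + 0 ogres across (airlock pod back at the start); 0 knights + 1 ogre across (airlock pod there); 0 knights + 1 ogre across (airlock pod back at the start); 0 knights + 2 ogres across (airlock pod there); 0 knights + 2 ogres across (airlock pod back at the start); 0 knights + 3 ogres across (airlock pod there); 0 knights + 3 ogres across (airlock pod back at the start); 0 knights + 4 ogres across (airlock pod there); 0 knights + 4 ogres across (airlock pod back at the start); 0 knights + 5 ogres across (airlock pod there); 0 knights + 5 ogres across (airlock pod back at the start); 0 knights + 6 ogres across (airlock pod there); 1 knight + 1 ogre across (airlock pod there); 1 knight + 1 ogre across (airlock pod back at the start); 2 knights + 2 ogres across (airlock pod there); 2 knights + 2 ogres across (airlock pod back at the start); 3 knights + 3 ogres across (airlock pod there). So no valid plan exists.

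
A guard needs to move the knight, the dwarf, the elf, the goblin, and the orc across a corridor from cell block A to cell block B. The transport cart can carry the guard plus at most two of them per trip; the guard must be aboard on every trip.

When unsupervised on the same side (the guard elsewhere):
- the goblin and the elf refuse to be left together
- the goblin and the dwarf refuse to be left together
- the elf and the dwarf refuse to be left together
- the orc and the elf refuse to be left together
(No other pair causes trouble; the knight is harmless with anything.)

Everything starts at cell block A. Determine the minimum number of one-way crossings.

7

Counting alone: the guard can take at most 2 across per trip to cell block B, so moving all 5 needs at least 3 loaded trips out, with a return between consecutive ones — at least 5 crossings.
The safety rule pushes this higher. Following every safe sequence of crossings, the most of the 5 that can be at cell block B as the transport cart arrives there on crossing 5 is 4 — never all 5.
So no plan with fewer than 7 crossings exists, and this one achieves 7:
1. Guard goes to cell block B with the dwarf and the elf.  [cell block A: the goblin, the knight, the orc | cell block B: the dwarf, the elf]
2. Guard goes back to cell block A with the dwarf.  [cell block A: the dwarf, the goblin, the knight, the orc | cell block B: the elf]
3. Guard goes to cell block B with the dwarf and the knight.  [cell block A: the goblin, the orc | cell block B: the dwarf, the elf, the knight]
4. Guard goes back to cell block A with the dwarf.  [cell block A: the dwarf, the goblin, the orc | cell block B: the elf, the knight]
5. Guard goes to cell block B with the dwarf and the orc.  [cell block A: the goblin | cell block B: the dwarf, the elf, the knight, the orc]
6. Guard goes back to cell block A with the elf.  [cell block A: the elf, the goblin | cell block B: the dwarf, the knight, the orc]
7. Guard goes to cell block B with the elf and the goblin.  [cell block A: — | cell block B: the dwarf, the elf, the goblin, the knight, the orc]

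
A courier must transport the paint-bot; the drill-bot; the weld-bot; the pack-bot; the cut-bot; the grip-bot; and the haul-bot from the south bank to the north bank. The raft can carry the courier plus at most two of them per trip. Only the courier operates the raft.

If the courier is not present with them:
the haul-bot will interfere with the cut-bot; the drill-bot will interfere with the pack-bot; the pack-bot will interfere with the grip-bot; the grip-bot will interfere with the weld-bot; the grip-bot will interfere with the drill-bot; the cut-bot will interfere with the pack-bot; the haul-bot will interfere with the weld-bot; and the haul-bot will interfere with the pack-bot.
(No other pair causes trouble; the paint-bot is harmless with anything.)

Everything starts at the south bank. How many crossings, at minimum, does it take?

Whatever the first load, the items left behind include a forbidden pair without the courier. No opening move is safe, so no plan exists.

impossible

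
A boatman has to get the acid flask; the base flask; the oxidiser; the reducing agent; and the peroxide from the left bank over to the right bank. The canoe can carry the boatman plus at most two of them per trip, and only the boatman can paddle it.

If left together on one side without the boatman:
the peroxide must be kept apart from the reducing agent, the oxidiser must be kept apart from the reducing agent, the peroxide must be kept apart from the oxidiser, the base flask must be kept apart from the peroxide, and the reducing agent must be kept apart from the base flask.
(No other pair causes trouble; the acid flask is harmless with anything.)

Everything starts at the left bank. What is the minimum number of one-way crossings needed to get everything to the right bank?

7

Counting alone: the boatman can take at most 2 across per trip to the right bank, so moving all 5 needs at least 3 loaded trips out, with a return between consecutive ones — at least 5 crossings.
The safety rule pushes this higher. Following every safe sequence of crossings, the most of the 5 that can be at the right bank as the canoe arrives there on crossing 5 is 4 — never all 5.
So no plan with fewer than 7 crossings exists, and this one achieves 7:
1. Boatman goes to the right bank with the peroxide and the reducing agent.  [the left bank: the acid flask, the base flask, the oxidiser | the right bank: the peroxide, the reducing agent]
2. Boatman goes back to the left bank with the reducing agent.  [the left bank: the acid flask, the base flask, the oxidiser, the reducing agent | the right bank: the peroxide]
3. Boatman goes to the right bank with the acid flask and the reducing agent.  [the left bank: the base flask, the oxidiser | the right bank: the acid flask, the peroxide, the reducing agent]
4. Boatman goes back to the left bank with the reducing agent.  [the left bank: the base flask, the oxidiser, the reducing agent | the right bank: the acid flask, the peroxide]
5. Boatman goes to the right bank with the base flask and the oxidiser.  [the left bank: the reducing agent | the right bank: the acid flask, the base flask, the oxidiser, the peroxide]
6. Boatman goes back to the left bank with the peroxide.  [the left bank: the peroxide, the reducing agent | the right bank: the acid flask, the base flask, the oxidiser]
7. Boatman goes to the right bank with the peroxide and the reducing agent.  [the left bank: — | the right bank: the acid flask, the base flask, the oxidiser, the peroxide, the reducing agent]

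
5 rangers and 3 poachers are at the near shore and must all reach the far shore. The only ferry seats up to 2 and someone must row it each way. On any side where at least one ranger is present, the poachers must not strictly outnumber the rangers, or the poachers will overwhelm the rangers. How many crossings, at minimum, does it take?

Counting alone: each trip to the far shore takes at most 2 across and each return brings at least 1 back, so after t trips out (and t−1 returns) at most 2t − (t−1) of the 8 are across; that first reaches 8 at t = 7, so at least 13 crossings are needed.
The plan below uses exactly 13 crossings, so it is optimal:
1. 2 poachers → the far shore.  (the near shore: 5R 1P; the far shore: 0R 2P)
2. 1 poacher ← the near shore.  (the near shore: 5R 2P; the far shore: 0R 1P)
3. 2 poachers → the far shore.  (the near shore: 5R 0P; the far shore: 0R 3P)
4. 1 poacher ← the near shore.  (the near shore: 5R 1P; the far shore: 0R 2P)
5. 2 rangers → the far shore.  (the near shore: 3R 1P; the far shore: 2R 2P)
6. 1 poacher ← the near shore.  (the near shore: 3R 2P; the far shore: 2R 1P)
7. 1 ranger and 1 poacher → the far shore.  (the near shore: 2R 1P; the far shore: 3R 2P)
8. 1 poacher ← the near shore.  (the near shore: 2R 2P; the far shore: 3R 1P)
9. 2 poachers → the far shore.  (the near shore: 2R 0P; the far shore: 3R 3P)
10. 1 poacher ← the near shore.  (the near shore: 2R 1P; the far shore: 3R 2P)
11. 1 ranger and 1 poacher → the far shore.  (the near shore: 1R 0P; the far shore: 4R 3P)
12. 1 poacher ← the near shore.  (the near shore: 1R 1P; the far shore: 4R 2P)
13. 1 ranger and 1 poacher → the far shore.  (the near shore: 0R 0P; the far shore: 5R 3P)

13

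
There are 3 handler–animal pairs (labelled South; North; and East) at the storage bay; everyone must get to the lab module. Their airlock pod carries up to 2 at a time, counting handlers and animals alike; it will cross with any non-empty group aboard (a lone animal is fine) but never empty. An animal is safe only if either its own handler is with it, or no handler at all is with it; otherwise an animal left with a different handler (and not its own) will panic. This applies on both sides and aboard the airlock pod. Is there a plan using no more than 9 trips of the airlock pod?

Counting alone: each trip to the lab module takes at most 2 across and each return brings at least 1 back, so after t trips out (and t−1 returns) at most 2t − (t−1) of the 6 are across; that first reaches 6 at t = 5, so at least 9 crossings are needed.
The safety rule pushes this higher. Following every safe sequence of crossings, the most of the 6 that can be at the lab module as the airlock pod arrives there on crossing 9 is 5 — never all 6.
So the move cannot be finished within 9 crossings. (The shortest complete plan takes 11:)
1. animal South and handler South cross → the lab module.
2. handler South crosses ← the storage bay.
3. animal East and animal North cross → the lab module.
4. animal South crosses ← the storage bay.
5. handler East and handler North cross → the lab module.
6. animal North and handler North cross ← the storage bay.
7. handler North and handler South cross → the lab module.
8. animal East crosses ← the storage bay.
9. animal North and animal South cross → the lab module.
10. handler East crosses ← the storage bay.
11. animal East and handler East cross → the lab module.

No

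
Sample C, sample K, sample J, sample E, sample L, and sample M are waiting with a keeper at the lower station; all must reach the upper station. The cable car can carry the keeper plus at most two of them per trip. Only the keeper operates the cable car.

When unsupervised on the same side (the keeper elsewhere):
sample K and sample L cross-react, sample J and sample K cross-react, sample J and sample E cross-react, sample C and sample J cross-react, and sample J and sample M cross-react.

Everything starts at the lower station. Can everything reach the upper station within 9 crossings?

Yes

Yes — this plan uses 7 crossings (≤ 9):
1. Keeper goes to the upper station with sample J and sample K.
2. Keeper goes back to the lower station with sample K.
3. Keeper goes to the upper station with sample C and sample K.
4. Keeper goes back to the lower station with sample J.
5. Keeper goes to the upper station with sample E and sample M.
6. Keeper goes back to the lower station alone.
7. Keeper goes to the upper station with sample J and sample L.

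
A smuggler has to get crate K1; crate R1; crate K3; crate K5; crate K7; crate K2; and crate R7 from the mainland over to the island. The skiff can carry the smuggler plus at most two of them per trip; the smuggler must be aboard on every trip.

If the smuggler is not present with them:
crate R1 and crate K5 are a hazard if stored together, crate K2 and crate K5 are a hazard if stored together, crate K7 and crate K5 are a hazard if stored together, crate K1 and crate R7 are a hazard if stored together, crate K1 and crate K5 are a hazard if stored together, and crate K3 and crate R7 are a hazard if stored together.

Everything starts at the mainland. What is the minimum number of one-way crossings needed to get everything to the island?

9

Counting alone: the smuggler can take at most 2 across per trip to the island, so moving all 7 needs at least 4 loaded trips out, with a return between consecutive ones — at least 7 crossings.
The safety rule pushes this higher. Following every safe sequence of crossings, the most of the 7 that can be at the island as the skiff arrives there on crossing 7 is 6 — never all 7.
So no plan with fewer than 9 crossings exists, and this one achieves 9:
1. Smuggler goes to the island with crate K5 and crate R7.  [the mainland: crate K1, crate K2, crate K3, crate K7, crate R1 | the island: crate K5, crate R7]
2. Smuggler goes back to the mainland alone.  [the mainland: crate K1, crate K2, crate K3, crate K7, crate R1 | the island: crate K5, crate R7]
3. Smuggler goes to the island with crate K3.  [the mainland: crate K1, crate K2, crate K7, crate R1 | the island: crate K3, crate K5, crate R7]
4. Smuggler goes back to the mainland with crate R7.  [the mainland: crate K1, crate K2, crate K7, crate R1, crate R7 | the island: crate K3, crate K5]
5. Smuggler goes to the island with crate K1 and crate R1.  [the mainland: crate K2, crate K7, crate R7 | the island: crate K1, crate K3, crate K5, crate R1]
6. Smuggler goes back to the mainland with crate K5.  [the mainland: crate K2, crate K5, crate K7, crate R7 | the island: crate K1, crate K3, crate R1]
7. Smuggler goes to the island with crate K2 and crate K7.  [the mainland: crate K5, crate R7 | the island: crate K1, crate K2, crate K3, crate K7, crate R1]
8. Smuggler goes back to the mainland alone.  [the mainland: crate K5, crate R7 | the island: crate K1, crate K2, crate K3, crate K7, crate R1]
9. Smuggler goes to the island with crate K5 and crate R7.  [the mainland: — | the island: crate K1, crate K2, crate K3, crate K5, crate K7, crate R1, crate R7]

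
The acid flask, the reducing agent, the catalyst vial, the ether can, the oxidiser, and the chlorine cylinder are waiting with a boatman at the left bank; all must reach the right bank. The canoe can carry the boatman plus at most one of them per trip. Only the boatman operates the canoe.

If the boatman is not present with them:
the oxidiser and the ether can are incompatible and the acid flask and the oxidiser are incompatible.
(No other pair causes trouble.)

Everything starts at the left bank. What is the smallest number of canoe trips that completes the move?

Counting alone: the boatman can take at most 1 across per trip to the right bank, so moving all 6 needs at least 6 loaded trips out, with a return between consecutive ones — at least 11 crossings.
The safety rule pushes this higher. Following every safe sequence of crossings, the most of the 6 that can be at the right bank as the canoe arrives there on crossing 11 is 5 — never all 6.
So no plan with fewer than 13 crossings exists, and this one achieves 13:
1. Boatman goes to the right bank with the oxidiser.  [the left bank: the acid flask, the catalyst vial, the chlorine cylinder, the ether can, the reducing agent | the right bank: the oxidiser]
2. Boatman goes back to the left bank alone.  [the left bank: the acid flask, the catalyst vial, the chlorine cylinder, the ether can, the reducing agent | the right bank: the oxidiser]
3. Boatman goes to the right bank with the acid flask.  [the left bank: the catalyst vial, the chlorine cylinder, the ether can, the reducing agent | the right bank: the acid flask, the oxidiser]
4. Boatman goes back to the left bank with the oxidiser.  [the left bank: the catalyst vial, the chlorine cylinder, the ether can, the oxidiser, the reducing agent | the right bank: the acid flask]
5. Boatman goes to the right bank with the ether can.  [the left bank: the catalyst vial, the chlorine cylinder, the oxidiser, the reducing agent | the right bank: the acid flask, the ether can]
6. Boatman goes back to the left bank alone.  [the left bank: the catalyst vial, the chlorine cylinder, the oxidiser, the reducing agent | the right bank: the acid flask, the ether can]
7. Boatman goes to the right bank with the reducing agent.  [the left bank: the catalyst vial, the chlorine cylinder, the oxidiser | the right bank: the acid flask, the ether can, the reducing agent]
8. Boatman goes back to the left bank alone.  [the left bank: the catalyst vial, the chlorine cylinder, the oxidiser | the right bank: the acid flask, the ether can, the reducing agent]
9. Boatman goes to the right bank with the catalyst vial.  [the left bank: the chlorine cylinder, the oxidiser | the right bank: the acid flask, the catalyst vial, the ether can, the reducing agent]
10. Boatman goes back to the left bank alone.  [the left bank: the chlorine cylinder, the oxidiser | the right bank: the acid flask, the catalyst vial, the ether can, the reducing agent]
11. Boatman goes to the right bank with the chlorine cylinder.  [the left bank: the oxidiser | the right bank: the acid flask, the catalyst vial, the chlorine cylinder, the ether can, the reducing agent]
12. Boatman goes back to the left bank alone.  [the left bank: the oxidiser | the right bank: the acid flask, the catalyst vial, the chlorine cylinder, the ether can, the reducing agent]
13. Boatman goes to the right bank with the oxidiser.  [the left bank: — | the right bank: the acid flask, the catalyst vial, the chlorine cylinder, the ether can, the oxidiser, the reducing agent]

13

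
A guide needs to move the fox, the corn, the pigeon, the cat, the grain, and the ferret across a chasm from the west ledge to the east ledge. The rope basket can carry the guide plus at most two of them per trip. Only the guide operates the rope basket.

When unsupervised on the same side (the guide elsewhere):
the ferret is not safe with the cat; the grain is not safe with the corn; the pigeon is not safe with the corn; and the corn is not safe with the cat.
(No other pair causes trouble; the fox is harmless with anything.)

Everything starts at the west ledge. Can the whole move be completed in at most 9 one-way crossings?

Yes — this plan uses 7 crossings (≤ 9):
1. Guide goes to the east ledge with the cat and the corn.  [the west ledge: the ferret, the fox, the grain, the pigeon | the east ledge: the cat, the corn]
2. Guide goes back to the west ledge with the corn.  [the west ledge: the corn, the ferret, the fox, the grain, the pigeon | the east ledge: the cat]
3. Guide goes to the east ledge with the corn and the fox.  [the west ledge: the ferret, the grain, the pigeon | the east ledge: the cat, the corn, the fox]
4. Guide goes back to the west ledge with the corn.  [the west ledge: the corn, the ferret, the grain, the pigeon | the east ledge: the cat, the fox]
5. Guide goes to the east ledge with the grain and the pigeon.  [the west ledge: the corn, the ferret | the east ledge: the cat, the fox, the grain, the pigeon]
6. Guide goes back to the west ledge alone.  [the west ledge: the corn, the ferret | the east ledge: the cat, the fox, the grain, the pigeon]
7. Guide goes to the east ledge with the corn and the ferret.  [the west ledge: — | the east ledge: the cat, the corn, the ferret, the fox, the grain, the pigeon]

Yes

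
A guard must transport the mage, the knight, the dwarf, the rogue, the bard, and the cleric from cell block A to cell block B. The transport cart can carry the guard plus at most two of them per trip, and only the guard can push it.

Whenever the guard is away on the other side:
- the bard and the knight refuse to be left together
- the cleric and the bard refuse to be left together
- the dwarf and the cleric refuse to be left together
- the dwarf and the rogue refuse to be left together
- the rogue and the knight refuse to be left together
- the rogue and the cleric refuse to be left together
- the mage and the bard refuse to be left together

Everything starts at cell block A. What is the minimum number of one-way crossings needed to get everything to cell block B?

impossible

Whatever the first load, the items left behind include a forbidden pair without the guard. No opening move is safe, so no plan exists.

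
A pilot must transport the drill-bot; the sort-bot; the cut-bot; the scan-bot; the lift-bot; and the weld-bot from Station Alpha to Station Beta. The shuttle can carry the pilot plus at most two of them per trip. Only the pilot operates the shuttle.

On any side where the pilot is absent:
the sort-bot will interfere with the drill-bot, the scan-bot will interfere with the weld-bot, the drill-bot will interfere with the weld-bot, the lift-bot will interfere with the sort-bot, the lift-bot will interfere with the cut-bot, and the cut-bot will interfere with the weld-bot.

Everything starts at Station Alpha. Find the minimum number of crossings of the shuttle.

impossible

Whatever the first load, the items left behind include a forbidden pair without the pilot. No opening move is safe, so no plan exists.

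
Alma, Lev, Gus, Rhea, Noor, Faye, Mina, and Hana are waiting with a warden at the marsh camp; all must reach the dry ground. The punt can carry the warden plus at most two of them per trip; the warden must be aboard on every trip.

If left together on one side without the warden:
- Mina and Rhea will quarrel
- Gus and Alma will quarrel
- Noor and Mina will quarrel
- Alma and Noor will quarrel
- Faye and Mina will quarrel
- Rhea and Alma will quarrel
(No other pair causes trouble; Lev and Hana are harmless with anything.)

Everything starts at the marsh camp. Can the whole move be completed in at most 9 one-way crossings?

Yes — this plan uses 9 crossings (≤ 9):
1. Warden goes to the dry ground with Alma and Mina.
2. Warden goes back to the marsh camp alone.
3. Warden goes to the dry ground with Gus and Lev.
4. Warden goes back to the marsh camp with Alma.
5. Warden goes to the dry ground with Noor and Rhea.
6. Warden goes back to the marsh camp with Mina.
7. Warden goes to the dry ground with Faye and Hana.
8. Warden goes back to the marsh camp alone.
9. Warden goes to the dry ground with Alma and Mina.

Yes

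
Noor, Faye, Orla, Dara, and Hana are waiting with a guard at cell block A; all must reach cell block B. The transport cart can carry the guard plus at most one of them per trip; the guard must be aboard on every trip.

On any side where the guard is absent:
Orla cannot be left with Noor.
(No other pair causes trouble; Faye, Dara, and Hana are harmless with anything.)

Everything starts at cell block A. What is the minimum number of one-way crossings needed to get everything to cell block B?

Counting alone: the guard can take at most 1 across per trip to cell block B, so moving all 5 needs at least 5 loaded trips out, with a return between consecutive ones — at least 9 crossings.
The plan below uses exactly 9 crossings, so it is optimal:
1. Guard goes to cell block B with Noor.  [cell block A: Dara, Faye, Hana, Orla | cell block B: Noor]
2. Guard goes back to cell block A alone.  [cell block A: Dara, Faye, Hana, Orla | cell block B: Noor]
3. Guard goes to cell block B with Faye.  [cell block A: Dara, Hana, Orla | cell block B: Faye, Noor]
4. Guard goes back to cell block A alone.  [cell block A: Dara, Hana, Orla | cell block B: Faye, Noor]
5. Guard goes to cell block B with Dara.  [cell block A: Hana, Orla | cell block B: Dara, Faye, Noor]
6. Guard goes back to cell block A alone.  [cell block A: Hana, Orla | cell block B: Dara, Faye, Noor]
7. Guard goes to cell block B with Hana.  [cell block A: Orla | cell block B: Dara, Faye, Hana, Noor]
8. Guard goes back to cell block A alone.  [cell block A: Orla | cell block B: Dara, Faye, Hana, Noor]
9. Guard goes to cell block B with Orla.  [cell block A: — | cell block B: Dara, Faye, Hana, Noor, Orla]

9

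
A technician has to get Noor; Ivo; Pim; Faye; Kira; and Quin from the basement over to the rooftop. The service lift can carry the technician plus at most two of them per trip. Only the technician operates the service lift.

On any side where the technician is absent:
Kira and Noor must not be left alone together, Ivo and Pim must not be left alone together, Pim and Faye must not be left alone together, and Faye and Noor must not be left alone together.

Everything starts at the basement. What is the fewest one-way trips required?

7

Counting alone: the technician can take at most 2 across per trip to the rooftop, so moving all 6 needs at least 3 loaded trips out, with a return between consecutive ones — at least 5 crossings.
The safety rule pushes this higher. Following every safe sequence of crossings, the most of the 6 that can be at the rooftop as the service lift arrives there on crossing 5 is 5 — never all 6.
So no plan with fewer than 7 crossings exists, and this one achieves 7:
1. Technician goes to the rooftop with Noor and Pim.
2. Technician goes back to the basement alone.
3. Technician goes to the rooftop with Faye and Ivo.
4. Technician goes back to the basement with Noor and Pim.
5. Technician goes to the rooftop with Kira and Quin.
6. Technician goes back to the basement alone.
7. Technician goes to the rooftop with Noor and Pim.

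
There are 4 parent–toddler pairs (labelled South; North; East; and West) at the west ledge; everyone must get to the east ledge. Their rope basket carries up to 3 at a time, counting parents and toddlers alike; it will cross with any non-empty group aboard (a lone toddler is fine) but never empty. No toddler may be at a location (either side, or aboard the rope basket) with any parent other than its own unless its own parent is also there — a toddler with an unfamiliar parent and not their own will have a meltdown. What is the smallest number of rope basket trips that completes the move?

Counting alone: each trip to the east ledge takes at most 3 across and each return brings at least 1 back, so after t trips out (and t−1 returns) at most 3t − (t−1) of the 8 are across; that first reaches 8 at t = 4, so at least 7 crossings are needed.
The safety rule pushes this higher. Following every safe sequence of crossings, the most of the 8 that can be at the east ledge as the rope basket arrives there on crossing 7 is 7 — never all 8.
So no plan with fewer than 9 crossings exists, and this one achieves 9:
1. parent South and toddler South cross → the east ledge.
2. parent South crosses ← the west ledge.
3. parent North, parent South, and toddler North cross → the east ledge.
4. parent South and toddler South cross ← the west ledge.
5. parent East, parent South, and parent West cross → the east ledge.
6. toddler North crosses ← the west ledge.
7. toddler North and toddler South cross → the east ledge.
8. toddler South crosses ← the west ledge.
9. toddler East, toddler South, and toddler West cross → the east ledge.

9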